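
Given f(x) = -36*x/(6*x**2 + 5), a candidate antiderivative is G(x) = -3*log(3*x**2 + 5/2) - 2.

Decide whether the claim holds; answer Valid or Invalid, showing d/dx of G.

Valid - the claim checks out under differentiation.

d/dx[G] = -36*x/(6*x**2 + 5)
This equals f(x) exactly, so the claim holds.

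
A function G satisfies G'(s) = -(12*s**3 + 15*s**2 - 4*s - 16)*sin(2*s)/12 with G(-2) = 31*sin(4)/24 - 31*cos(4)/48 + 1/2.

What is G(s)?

A candidate passes only if d/ds[G] lands on the given G'(s) exactly.
A general antiderivative is s**3*cos(2*s)/2 - 3*s**2*sin(2*s)/4 + 5*s**2*cos(2*s)/8 - 5*s*sin(2*s)/8 - 11*s*cos(2*s)/12 + 11*sin(2*s)/24 - 47*cos(2*s)/48 + C.
The condition gives C = 31*sin(4)/24 - 31*cos(4)/48 + 1/2 - (31*sin(4)/24 - 31*cos(4)/48) = 1/2.
So G(s) = s**3*cos(2*s)/2 - 3*s**2*sin(2*s)/4 + 5*s**2*cos(2*s)/8 - 5*s*sin(2*s)/8 - 11*s*cos(2*s)/12 + 11*sin(2*s)/24 - 47*cos(2*s)/48 + 1/2.
Check: d/ds[s**3*cos(2*s)/2 - 3*s**2*sin(2*s)/4 + 5*s**2*cos(2*s)/8 - 5*s*sin(2*s)/8 - 11*s*cos(2*s)/12 + 11*sin(2*s)/24 - 47*cos(2*s)/48 + 1/2] = -s**3*sin(2*s) - 5*s**2*sin(2*s)/4 + s*sin(2*s)/3 + 4*sin(2*s)/3, which equals G'(s).

G(s) = s**3*cos(2*s)/2 - 3*s**2*sin(2*s)/4 + 5*s**2*cos(2*s)/8 - 5*s*sin(2*s)/8 - 11*s*cos(2*s)/12 + 11*sin(2*s)/24 - 47*cos(2*s)/48 + 1/2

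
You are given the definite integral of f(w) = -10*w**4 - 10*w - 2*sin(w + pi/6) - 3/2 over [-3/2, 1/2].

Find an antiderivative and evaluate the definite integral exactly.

Antiderivative: F(w) = -2*w**5 - 5*w**2 - 3*w/2 + 2*cos(w + pi/6); value = -33/4 - 2*sin(pi/3 + 3/2) + 2*cos(1/2 + pi/6)

The integrand splits into summands that can be handled one at a time.
F(w) = -2*w**5 - 5*w**2 - 3*w/2 + 2*cos(w + pi/6) is an antiderivative of f.
Check: d/dw[-2*w**5 - 5*w**2 - 3*w/2 + 2*cos(w + pi/6)] = -10*w**4 - 10*w - 2*sin(w + pi/6) - 3/2 = f(w).
F(1/2) = -33/16 + 2*cos(1/2 + pi/6); F(-3/2) = 2*sin(pi/3 + 3/2) + 99/16.
Integral = F(1/2) - F(-3/2) = -33/4 - 2*sin(pi/3 + 3/2) + 2*cos(1/2 + pi/6).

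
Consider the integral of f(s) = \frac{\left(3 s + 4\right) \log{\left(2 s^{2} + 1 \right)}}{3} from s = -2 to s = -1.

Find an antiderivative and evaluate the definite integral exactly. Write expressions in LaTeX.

Whatever form F(s) takes, F'(s) = f(s) is non-negotiable.
F(s) = \frac{- 6 s^{2} + 2 s \left(3 s + 8\right) \log{\left(2 s^{2} + 1 \right)} - 32 s + 3 \log{\left(s^{2} + \frac{1}{2} \right)} + 16 \sqrt{2} \operatorname{atan}{\left(\sqrt{2} s \right)}}{12} is an antiderivative of f.
Check: d/ds[\frac{- 6 s^{2} + 2 s \left(3 s + 8\right) \log{\left(2 s^{2} + 1 \right)} - 32 s + 3 \log{\left(s^{2} + \frac{1}{2} \right)} + 16 \sqrt{2} \operatorname{atan}{\left(\sqrt{2} s \right)}}{12}] = s \log{\left(2 s^{2} + 1 \right)} + \frac{4 \log{\left(2 s^{2} + 1 \right)}}{3}, which equals f(s).
F(-1) = - \frac{4 \sqrt{2} \operatorname{atan}{\left(\sqrt{2} \right)}}{3} - \frac{5 \log{\left(3 \right)}}{6} + \frac{\log{\left(\frac{3}{2} \right)}}{4} + \frac{13}{6}; F(-2) = - \frac{4 \sqrt{2} \operatorname{atan}{\left(2 \sqrt{2} \right)}}{3} - \frac{2 \log{\left(9 \right)}}{3} + \frac{\log{\left(\frac{9}{2} \right)}}{4} + \frac{10}{3}.
Integral = F(-1) - F(-2) = - \frac{4 \sqrt{2} \operatorname{atan}{\left(\sqrt{2} \right)}}{3} - \frac{7}{6} - \frac{5 \log{\left(3 \right)}}{6} - \frac{\log{\left(\frac{9}{2} \right)}}{4} + \frac{\log{\left(\frac{3}{2} \right)}}{4} + \frac{2 \log{\left(9 \right)}}{3} + \frac{4 \sqrt{2} \operatorname{atan}{\left(2 \sqrt{2} \right)}}{3}.

Antiderivative: F(s) = \frac{- 6 s^{2} + 2 s \left(3 s + 8\right) \log{\left(2 s^{2} + 1 \right)} - 32 s + 3 \log{\left(s^{2} + \frac{1}{2} \right)} + 16 \sqrt{2} \operatorname{atan}{\left(\sqrt{2} s \right)}}{12}; value = - \frac{4 \sqrt{2} \operatorname{atan}{\left(\sqrt{2} \right)}}{3} - \frac{7}{6} - \frac{5 \log{\left(3 \right)}}{6} - \frac{\log{\left(\frac{9}{2} \right)}}{4} + \frac{\log{\left(\frac{3}{2} \right)}}{4} + \frac{2 \log{\left(9 \right)}}{3} + \frac{4 \sqrt{2} \operatorname{atan}{\left(2 \sqrt{2} \right)}}{3}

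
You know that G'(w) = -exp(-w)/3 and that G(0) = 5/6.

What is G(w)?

A first test for any G(w): its w-derivative must equal the given G'(w).
A general antiderivative is exp(-w)/3 + C.
The condition gives C = 5/6 - (1/3) = 1/2.
So G(w) = 1/2 + exp(-w)/3.
Check: d/dw[1/2 + exp(-w)/3] = -exp(-w)/3 = G'(w).

G(w) = 1/2 + exp(-w)/3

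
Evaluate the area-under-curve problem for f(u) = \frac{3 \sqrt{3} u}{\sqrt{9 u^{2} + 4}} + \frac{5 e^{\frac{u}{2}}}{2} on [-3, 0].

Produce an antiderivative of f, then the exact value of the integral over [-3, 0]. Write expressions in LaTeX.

Integrate term by term and add the pieces.
F(u) = \frac{\sqrt{3} \left(\sqrt{9 u^{2} + 4} + 5 \sqrt{3} e^{\frac{u}{2}}\right)}{3} is an antiderivative of f.
Check: d/du[\frac{\sqrt{3} \left(\sqrt{9 u^{2} + 4} + 5 \sqrt{3} e^{\frac{u}{2}}\right)}{3}] = \frac{6 \sqrt{3} u + 5 \sqrt{9 u^{2} + 4} e^{\frac{u}{2}}}{2 \sqrt{9 u^{2} + 4}}, which equals f(u).
F(0) = \frac{2 \sqrt{3}}{3} + 5; F(-3) = \frac{5}{e^{\frac{3}{2}}} + \frac{\sqrt{255}}{3}.
Integral = F(0) - F(-3) = - \frac{\sqrt{255}}{3} - \frac{5}{e^{\frac{3}{2}}} + \frac{2 \sqrt{3}}{3} + 5.

Antiderivative: F(u) = \frac{\sqrt{3} \left(\sqrt{9 u^{2} + 4} + 5 \sqrt{3} e^{\frac{u}{2}}\right)}{3}; value = - \frac{\sqrt{255}}{3} - \frac{5}{e^{\frac{3}{2}}} + \frac{2 \sqrt{3}}{3} + 5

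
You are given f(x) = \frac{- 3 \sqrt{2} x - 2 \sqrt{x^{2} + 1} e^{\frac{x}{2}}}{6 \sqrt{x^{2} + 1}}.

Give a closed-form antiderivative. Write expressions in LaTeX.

An antiderivative is F(x) = - \frac{\sqrt{2 x^{2} + 2}}{2} - \frac{2 e^{\frac{x}{2}}}{3}.

Check any antiderivative F(x) by computing F'(x) and comparing it with f(x).
Check: d/dx[- \frac{\sqrt{2 x^{2} + 2}}{2} - \frac{2 e^{\frac{x}{2}}}{3}] = \frac{- 3 \sqrt{2} x - 2 \sqrt{x^{2} + 1} e^{\frac{x}{2}}}{6 \sqrt{x^{2} + 1}} = f(x).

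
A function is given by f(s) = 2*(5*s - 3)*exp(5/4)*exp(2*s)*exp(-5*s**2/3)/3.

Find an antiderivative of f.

An antiderivative is F(s) = -exp(5/4)*exp(2*s)*exp(-5*s**2/3).

The substitution u = -5*s**2/3 + 2*s + 5/4 works: f is exactly (dF/du)*(du/ds) for that inner function.
Check: d/ds[-exp(5/4)*exp(2*s)*exp(-5*s**2/3)] = (10*s*exp(5/4)*exp(2*s) - 6*exp(5/4)*exp(2*s))*exp(-5*s**2/3)/3, which equals f(s).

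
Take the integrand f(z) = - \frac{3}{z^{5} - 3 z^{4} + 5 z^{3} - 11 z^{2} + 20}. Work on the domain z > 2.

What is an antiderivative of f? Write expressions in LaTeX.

An antiderivative is F(z) = \frac{140 z \log{\left(z - 2 \right)} - 90 z \log{\left(z + 1 \right)} - 25 z \log{\left(z^{2} + 5 \right)} - 38 \sqrt{5} z \operatorname{atan}{\left(\frac{\sqrt{5} z}{5} \right)} - 280 \log{\left(z - 2 \right)} + 180 \log{\left(z + 1 \right)} + 50 \log{\left(z^{2} + 5 \right)} + 76 \sqrt{5} \operatorname{atan}{\left(\frac{\sqrt{5} z}{5} \right)} + 180}{1620 z - 3240}.

The denominator factors as \left(z - 2\right)^{2} \left(z + 1\right) \left(z^{2} + 5\right); partial fractions split f into directly integrable pieces: - \frac{5 z + 19}{162 \left(z^{2} + 5\right)} - \frac{1}{18 \left(z + 1\right)} + \frac{7}{81 \left(z - 2\right)} - \frac{1}{9 \left(z - 2\right)^{2}}.
Check: d/dz[\frac{140 z \log{\left(z - 2 \right)} - 90 z \log{\left(z + 1 \right)} - 25 z \log{\left(z^{2} + 5 \right)} - 38 \sqrt{5} z \operatorname{atan}{\left(\frac{\sqrt{5} z}{5} \right)} - 280 \log{\left(z - 2 \right)} + 180 \log{\left(z + 1 \right)} + 50 \log{\left(z^{2} + 5 \right)} + 76 \sqrt{5} \operatorname{atan}{\left(\frac{\sqrt{5} z}{5} \right)} + 180}{1620 z - 3240}] = - \frac{3}{z^{5} - 3 z^{4} + 5 z^{3} - 11 z^{2} + 20} = f(z).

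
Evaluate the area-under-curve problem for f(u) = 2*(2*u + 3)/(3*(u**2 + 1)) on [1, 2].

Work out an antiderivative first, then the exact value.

A candidate is checked by its d/du: the result must match f(u).
F(u) = 2*(log(u**2 + 1) + 3*atan(u))/3 is an antiderivative of f.
Check: d/du[2*(log(u**2 + 1) + 3*atan(u))/3] = (4*u + 6)/(3*u**2 + 3), which equals f(u).
F(2) = 2*log(5)/3 + 2*atan(2); F(1) = 2*log(2)/3 + pi/2.
Integral = F(2) - F(1) = -pi/2 - 2*log(2)/3 + 2*log(5)/3 + 2*atan(2).

Antiderivative: F(u) = 2*(log(u**2 + 1) + 3*atan(u))/3; value = -pi/2 - 2*log(2)/3 + 2*log(5)/3 + 2*atan(2)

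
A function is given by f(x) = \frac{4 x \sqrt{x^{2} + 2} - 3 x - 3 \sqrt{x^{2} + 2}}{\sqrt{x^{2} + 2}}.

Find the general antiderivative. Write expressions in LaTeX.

Since d/dx undoes antidifferentiation here, F'(x) = f(x) is required of F(x).
Check: d/dx[2 x^{2} - 3 x - 3 \sqrt{x^{2} + 2}] = \frac{4 x \sqrt{x^{2} + 2} - 3 x - 3 \sqrt{x^{2} + 2}}{\sqrt{x^{2} + 2}} = f(x).

F(x) = 2 x^{2} - 3 x - 3 \sqrt{x^{2} + 2} + C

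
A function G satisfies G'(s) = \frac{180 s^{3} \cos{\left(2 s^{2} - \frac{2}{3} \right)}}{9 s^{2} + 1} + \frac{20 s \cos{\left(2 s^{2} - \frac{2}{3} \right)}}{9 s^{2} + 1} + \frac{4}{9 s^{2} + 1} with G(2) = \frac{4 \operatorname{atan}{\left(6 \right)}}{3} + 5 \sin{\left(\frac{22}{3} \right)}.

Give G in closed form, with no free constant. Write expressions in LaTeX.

The integrand splits into summands that can be handled one at a time.
A general antiderivative is 5 \sin{\left(2 s^{2} - \frac{2}{3} \right)} + \frac{4 \operatorname{atan}{\left(3 s \right)}}{3} + C.
The condition gives C = \frac{4 \operatorname{atan}{\left(6 \right)}}{3} + 5 \sin{\left(\frac{22}{3} \right)} - (\frac{4 \operatorname{atan}{\left(6 \right)}}{3} + 5 \sin{\left(\frac{22}{3} \right)}) = 0.
So G(s) = 5 \sin{\left(2 s^{2} - \frac{2}{3} \right)} + \frac{4 \operatorname{atan}{\left(3 s \right)}}{3}.
Check: d/ds[5 \sin{\left(2 s^{2} - \frac{2}{3} \right)} + \frac{4 \operatorname{atan}{\left(3 s \right)}}{3}] = \frac{180 s^{3} \cos{\left(2 s^{2} - \frac{2}{3} \right)} + 20 s \cos{\left(2 s^{2} - \frac{2}{3} \right)} + 4}{9 s^{2} + 1}, which equals G'(s).

G(s) = 5 \sin{\left(2 s^{2} - \frac{2}{3} \right)} + \frac{4 \operatorname{atan}{\left(3 s \right)}}{3}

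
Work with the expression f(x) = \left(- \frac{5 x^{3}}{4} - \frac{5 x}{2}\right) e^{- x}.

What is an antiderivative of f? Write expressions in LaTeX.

An antiderivative is F(x) = \frac{\left(5 x^{3} + 15 x^{2} + 40 x + 40\right) e^{- x}}{4}.

Recognize the product-rule pattern: f = u'v + uv' with u = \frac{5 x^{3}}{4} + \frac{15 x^{2}}{4} + 10 x + 10, v = e^{- x}, so integration by parts undoes it.
Check: d/dx[\frac{\left(5 x^{3} + 15 x^{2} + 40 x + 40\right) e^{- x}}{4}] = \frac{\left(- 5 x^{3} - 10 x\right) e^{- x}}{4}, which equals f(x).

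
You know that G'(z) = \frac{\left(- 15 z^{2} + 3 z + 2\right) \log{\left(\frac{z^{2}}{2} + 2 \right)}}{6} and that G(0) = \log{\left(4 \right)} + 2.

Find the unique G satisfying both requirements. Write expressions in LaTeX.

Recover the given G'(z) by differentiating a candidate G(z); any mismatch rules it out.
A general antiderivative is \frac{5 z^{3}}{9} - \frac{z^{2}}{4} - \frac{22 z}{3} + \left(- \frac{5 z^{3}}{6} + \frac{z^{2}}{4} + \frac{z}{3}\right) \log{\left(\frac{z^{2}}{2} + 2 \right)} + \log{\left(z^{2} + 4 \right)} + \frac{44 \operatorname{atan}{\left(\frac{z}{2} \right)}}{3} + C.
The condition gives C = \log{\left(4 \right)} + 2 - (\log{\left(4 \right)}) = 2.
So G(z) = - \frac{5 z^{3} \log{\left(\frac{z^{2}}{2} + 2 \right)}}{6} + \frac{5 z^{3}}{9} + \frac{z^{2} \log{\left(\frac{z^{2}}{2} + 2 \right)}}{4} - \frac{z^{2}}{4} + \frac{z \log{\left(\frac{z^{2}}{2} + 2 \right)}}{3} - \frac{22 z}{3} + \log{\left(z^{2} + 4 \right)} + \frac{44 \operatorname{atan}{\left(\frac{z}{2} \right)}}{3} + 2.
Check: d/dz[- \frac{5 z^{3} \log{\left(\frac{z^{2}}{2} + 2 \right)}}{6} + \frac{5 z^{3}}{9} + \frac{z^{2} \log{\left(\frac{z^{2}}{2} + 2 \right)}}{4} - \frac{z^{2}}{4} + \frac{z \log{\left(\frac{z^{2}}{2} + 2 \right)}}{3} - \frac{22 z}{3} + \log{\left(z^{2} + 4 \right)} + \frac{44 \operatorname{atan}{\left(\frac{z}{2} \right)}}{3} + 2] = - \frac{5 z^{2} \log{\left(\frac{z^{2}}{2} + 2 \right)}}{2} + \frac{z \log{\left(\frac{z^{2}}{2} + 2 \right)}}{2} + \frac{\log{\left(\frac{z^{2}}{2} + 2 \right)}}{3}, which equals G'(z).

G(z) = - \frac{5 z^{3} \log{\left(\frac{z^{2}}{2} + 2 \right)}}{6} + \frac{5 z^{3}}{9} + \frac{z^{2} \log{\left(\frac{z^{2}}{2} + 2 \right)}}{4} - \frac{z^{2}}{4} + \frac{z \log{\left(\frac{z^{2}}{2} + 2 \right)}}{3} - \frac{22 z}{3} + \log{\left(z^{2} + 4 \right)} + \frac{44 \operatorname{atan}{\left(\frac{z}{2} \right)}}{3} + 2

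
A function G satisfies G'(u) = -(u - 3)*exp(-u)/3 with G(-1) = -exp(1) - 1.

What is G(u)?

G(u) = u*exp(-u)/3 - 1 - 2*exp(-u)/3

Recognize the product-rule pattern: G'(u) = v'r + vr' with v = u/3 - 2/3, r = exp(-u), so integration by parts undoes it.
A general antiderivative is (u - 2)*exp(-u)/3 + C.
The condition gives C = -exp(1) - 1 - (-exp(1)) = -1.
So G(u) = u*exp(-u)/3 - 1 - 2*exp(-u)/3.
Check: d/du[u*exp(-u)/3 - 1 - 2*exp(-u)/3] = (3 - u)*exp(-u)/3, which equals G'(u).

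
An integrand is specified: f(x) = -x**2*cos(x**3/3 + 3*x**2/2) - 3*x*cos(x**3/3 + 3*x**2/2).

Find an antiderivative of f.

f matches the chain-rule pattern g'(h)*h' with inner function h(x) = x**3/3 + 3*x**2/2; substituting u = h(x) collapses the integral.
Check: d/dx[-sin(x**3/3 + 3*x**2/2)] = -x**2*cos(x**3/3 + 3*x**2/2) - 3*x*cos(x**3/3 + 3*x**2/2) = f(x).

An antiderivative is F(x) = -sin(x**3/3 + 3*x**2/2).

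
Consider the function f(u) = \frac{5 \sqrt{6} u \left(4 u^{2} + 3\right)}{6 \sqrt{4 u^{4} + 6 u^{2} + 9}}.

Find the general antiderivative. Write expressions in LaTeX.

F(u) = \frac{5 \sqrt{6} \sqrt{4 u^{4} + 6 u^{2} + 9}}{12} + C

f matches the chain-rule pattern g'(h)*h' with inner function h(u) = \frac{2 u^{4}}{3} + u^{2} + \frac{3}{2}; substituting w = h(u) collapses the integral.
Check: d/du[\frac{5 \sqrt{6} \sqrt{4 u^{4} + 6 u^{2} + 9}}{12}] = \frac{20 \sqrt{6} u^{3} + 15 \sqrt{6} u}{6 \sqrt{4 u^{4} + 6 u^{2} + 9}}, which equals f(u).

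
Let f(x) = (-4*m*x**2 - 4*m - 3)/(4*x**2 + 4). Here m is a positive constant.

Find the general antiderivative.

F(x) = -m*x - 3*atan(x)/4 + C

For F(x) to be correct the identity F'(x) - f(x) = 0 must hold.
Check: d/dx[-m*x - 3*atan(x)/4] = (-4*m*x**2 - 4*m - 3)/(4*x**2 + 4) = f(x).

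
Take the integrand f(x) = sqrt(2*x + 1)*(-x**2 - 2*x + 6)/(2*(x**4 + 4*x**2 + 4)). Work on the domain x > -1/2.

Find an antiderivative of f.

An antiderivative is F(x) = (2*x + 1)**(3/2)/(2*(x**2 + 2)).

Recognize the product-rule pattern: f = u'v + uv' with u = (2*x + 1)**(3/2)/2, v = 1/(x**2 + 2), so integration by parts undoes it.
Check: d/dx[(2*x + 1)**(3/2)/(2*(x**2 + 2))] = (-x**2*sqrt(2*x + 1) - 2*x*sqrt(2*x + 1) + 6*sqrt(2*x + 1))/(2*x**4 + 8*x**2 + 8), which equals f(x).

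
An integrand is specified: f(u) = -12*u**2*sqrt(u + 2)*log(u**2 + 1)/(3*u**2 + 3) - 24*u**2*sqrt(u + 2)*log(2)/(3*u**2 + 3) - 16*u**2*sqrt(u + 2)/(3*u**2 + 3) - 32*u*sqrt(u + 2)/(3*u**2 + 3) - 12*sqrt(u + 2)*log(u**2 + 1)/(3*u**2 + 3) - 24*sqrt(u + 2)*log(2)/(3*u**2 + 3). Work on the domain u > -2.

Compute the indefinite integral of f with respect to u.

F(u) = -8*(u + 2)**(3/2)*log(4*u**2 + 4)/3 + C

Recognize the product-rule pattern: f = v'r + vr' with v = -8*(u + 2)**(3/2)/3, r = log(4*u**2 + 4), so integration by parts undoes it.
Check: d/du[-8*(u + 2)**(3/2)*log(4*u**2 + 4)/3] = (-12*u**2*sqrt(u + 2)*log(u**2 + 1) - 24*u**2*sqrt(u + 2)*log(2) - 16*u**2*sqrt(u + 2) - 32*u*sqrt(u + 2) - 12*sqrt(u + 2)*log(u**2 + 1) - 24*sqrt(u + 2)*log(2))/(3*u**2 + 3), which equals f(u).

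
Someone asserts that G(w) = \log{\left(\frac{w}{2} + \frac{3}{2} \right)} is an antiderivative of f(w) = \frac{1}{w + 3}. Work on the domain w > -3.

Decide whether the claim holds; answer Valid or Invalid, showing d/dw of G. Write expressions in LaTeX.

Valid: G'(w) = f(w).

d/dw[G] = \frac{1}{w + 3}
This equals f(w) exactly, so the claim holds.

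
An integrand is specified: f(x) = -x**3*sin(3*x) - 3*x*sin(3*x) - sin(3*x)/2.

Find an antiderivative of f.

An antiderivative is F(x) = x**3*cos(3*x)/3 - x**2*sin(3*x)/3 + 7*x*cos(3*x)/9 - 7*sin(3*x)/27 + cos(3*x)/6.

Integrate term by term and add the pieces.
Check: d/dx[x**3*cos(3*x)/3 - x**2*sin(3*x)/3 + 7*x*cos(3*x)/9 - 7*sin(3*x)/27 + cos(3*x)/6] = -x**3*sin(3*x) - 3*x*sin(3*x) - sin(3*x)/2 = f(x).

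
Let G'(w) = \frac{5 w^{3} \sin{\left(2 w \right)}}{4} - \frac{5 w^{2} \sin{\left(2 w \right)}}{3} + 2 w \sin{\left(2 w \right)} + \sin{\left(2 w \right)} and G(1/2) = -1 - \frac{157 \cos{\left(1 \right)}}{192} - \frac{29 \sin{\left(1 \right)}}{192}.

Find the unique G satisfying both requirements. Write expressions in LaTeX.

The integrand splits into summands that can be handled one at a time.
A general antiderivative is - \frac{5 w^{3} \cos{\left(2 w \right)}}{8} + \frac{15 w^{2} \sin{\left(2 w \right)}}{16} + \frac{5 w^{2} \cos{\left(2 w \right)}}{6} - \frac{5 w \sin{\left(2 w \right)}}{6} - \frac{w \cos{\left(2 w \right)}}{16} + \frac{\sin{\left(2 w \right)}}{32} - \frac{11 \cos{\left(2 w \right)}}{12} + C.
The condition gives C = -1 - \frac{157 \cos{\left(1 \right)}}{192} - \frac{29 \sin{\left(1 \right)}}{192} - (- \frac{157 \cos{\left(1 \right)}}{192} - \frac{29 \sin{\left(1 \right)}}{192}) = -1.
So G(w) = - \frac{5 w^{3} \cos{\left(2 w \right)}}{8} + \frac{15 w^{2} \sin{\left(2 w \right)}}{16} + \frac{5 w^{2} \cos{\left(2 w \right)}}{6} - \frac{5 w \sin{\left(2 w \right)}}{6} - \frac{w \cos{\left(2 w \right)}}{16} + \frac{\sin{\left(2 w \right)}}{32} - \frac{11 \cos{\left(2 w \right)}}{12} - 1.
Check: d/dw[- \frac{5 w^{3} \cos{\left(2 w \right)}}{8} + \frac{15 w^{2} \sin{\left(2 w \right)}}{16} + \frac{5 w^{2} \cos{\left(2 w \right)}}{6} - \frac{5 w \sin{\left(2 w \right)}}{6} - \frac{w \cos{\left(2 w \right)}}{16} + \frac{\sin{\left(2 w \right)}}{32} - \frac{11 \cos{\left(2 w \right)}}{12} - 1] = \frac{5 w^{3} \sin{\left(2 w \right)}}{4} - \frac{5 w^{2} \sin{\left(2 w \right)}}{3} + 2 w \sin{\left(2 w \right)} + \sin{\left(2 w \right)} = G'(w).

G(w) = - \frac{5 w^{3} \cos{\left(2 w \right)}}{8} + \frac{15 w^{2} \sin{\left(2 w \right)}}{16} + \frac{5 w^{2} \cos{\left(2 w \right)}}{6} - \frac{5 w \sin{\left(2 w \right)}}{6} - \frac{w \cos{\left(2 w \right)}}{16} + \frac{\sin{\left(2 w \right)}}{32} - \frac{11 \cos{\left(2 w \right)}}{12} - 1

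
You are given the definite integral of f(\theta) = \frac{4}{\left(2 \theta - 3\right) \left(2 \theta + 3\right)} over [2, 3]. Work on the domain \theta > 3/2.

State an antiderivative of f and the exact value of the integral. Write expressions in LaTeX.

Antiderivative: F(\theta) = \frac{\log{\left(\theta - \frac{3}{2} \right)}}{3} - \frac{\log{\left(\theta + \frac{3}{2} \right)}}{3}; value = - \frac{\log{\left(\frac{9}{2} \right)}}{3} + \frac{\log{\left(\frac{3}{2} \right)}}{3} + \frac{\log{\left(2 \right)}}{3} + \frac{\log{\left(\frac{7}{2} \right)}}{3}

The denominator factors as \left(2 \theta - 3\right) \left(2 \theta + 3\right); partial fractions split f into directly integrable pieces: - \frac{2}{3 \left(2 \theta + 3\right)} + \frac{2}{3 \left(2 \theta - 3\right)}.
F(\theta) = \frac{\log{\left(\theta - \frac{3}{2} \right)}}{3} - \frac{\log{\left(\theta + \frac{3}{2} \right)}}{3} is an antiderivative of f.
Check: d/d\theta[\frac{\log{\left(\theta - \frac{3}{2} \right)}}{3} - \frac{\log{\left(\theta + \frac{3}{2} \right)}}{3}] = \frac{4}{4 \theta^{2} - 9}, which equals f(\theta).
F(3) = - \frac{\log{\left(\frac{9}{2} \right)}}{3} + \frac{\log{\left(\frac{3}{2} \right)}}{3}; F(2) = - \frac{\log{\left(\frac{7}{2} \right)}}{3} - \frac{\log{\left(2 \right)}}{3}.
Integral = F(3) - F(2) = - \frac{\log{\left(\frac{9}{2} \right)}}{3} + \frac{\log{\left(\frac{3}{2} \right)}}{3} + \frac{\log{\left(2 \right)}}{3} + \frac{\log{\left(\frac{7}{2} \right)}}{3}.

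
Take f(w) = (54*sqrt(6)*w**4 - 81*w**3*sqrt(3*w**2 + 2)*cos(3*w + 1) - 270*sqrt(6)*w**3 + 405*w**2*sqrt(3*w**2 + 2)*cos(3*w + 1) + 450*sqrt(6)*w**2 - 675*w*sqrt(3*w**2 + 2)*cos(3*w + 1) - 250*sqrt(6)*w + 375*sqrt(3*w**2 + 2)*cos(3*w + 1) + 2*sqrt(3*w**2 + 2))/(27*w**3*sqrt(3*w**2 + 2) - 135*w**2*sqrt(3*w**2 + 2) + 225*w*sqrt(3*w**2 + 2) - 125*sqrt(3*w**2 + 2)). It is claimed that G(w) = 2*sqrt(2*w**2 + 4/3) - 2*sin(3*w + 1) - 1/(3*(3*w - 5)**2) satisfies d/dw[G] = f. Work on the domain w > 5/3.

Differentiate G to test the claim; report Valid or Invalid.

d/dw[G] = (54*sqrt(6)*w**4 - 162*w**3*sqrt(3*w**2 + 2)*cos(3*w + 1) - 270*sqrt(6)*w**3 + 810*w**2*sqrt(3*w**2 + 2)*cos(3*w + 1) + 450*sqrt(6)*w**2 - 1350*w*sqrt(3*w**2 + 2)*cos(3*w + 1) - 250*sqrt(6)*w + 750*sqrt(3*w**2 + 2)*cos(3*w + 1) + 2*sqrt(3*w**2 + 2))/(27*w**3*sqrt(3*w**2 + 2) - 135*w**2*sqrt(3*w**2 + 2) + 225*w*sqrt(3*w**2 + 2) - 125*sqrt(3*w**2 + 2))
d/dw[G] - f(w) = -3*cos(3*w + 1) != 0.

Invalid: d/dw[G] - f = -3*cos(3*w + 1), which is not 0.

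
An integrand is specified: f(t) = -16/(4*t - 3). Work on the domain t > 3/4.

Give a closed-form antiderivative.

An antiderivative is F(t) = -4*log(2*t - 3/2).

Check any antiderivative F(t) by computing F'(t) and comparing it with f(t).
Check: d/dt[-4*log(2*t - 3/2)] = -16/(4*t - 3) = f(t).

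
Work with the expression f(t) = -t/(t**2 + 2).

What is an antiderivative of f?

An antiderivative is F(t) = -log(t**2 + 2)/2.

The substitution u = t**2 + 2 works: f is exactly (dF/du)*(du/dt) for that inner function.
Check: d/dt[-log(t**2 + 2)/2] = -t/(t**2 + 2) = f(t).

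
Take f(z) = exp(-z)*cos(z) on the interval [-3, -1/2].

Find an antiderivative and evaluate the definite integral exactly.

Antiderivative: F(z) = -(-sin(z) + cos(z))*exp(-z)/2; value = exp(3)*cos(3)/2 - exp(1/2)*cos(1/2)/2 - exp(1/2)*sin(1/2)/2 + exp(3)*sin(3)/2

Recover f(z) by differentiating a candidate F(z); any mismatch rules it out.
F(z) = -(-sin(z) + cos(z))*exp(-z)/2 is an antiderivative of f.
Check: d/dz[-(-sin(z) + cos(z))*exp(-z)/2] = exp(-z)*cos(z) = f(z).
F(-1/2) = -exp(1/2)*cos(1/2)/2 - exp(1/2)*sin(1/2)/2; F(-3) = -exp(3)*sin(3)/2 - exp(3)*cos(3)/2.
Integral = F(-1/2) - F(-3) = exp(3)*cos(3)/2 - exp(1/2)*cos(1/2)/2 - exp(1/2)*sin(1/2)/2 + exp(3)*sin(3)/2.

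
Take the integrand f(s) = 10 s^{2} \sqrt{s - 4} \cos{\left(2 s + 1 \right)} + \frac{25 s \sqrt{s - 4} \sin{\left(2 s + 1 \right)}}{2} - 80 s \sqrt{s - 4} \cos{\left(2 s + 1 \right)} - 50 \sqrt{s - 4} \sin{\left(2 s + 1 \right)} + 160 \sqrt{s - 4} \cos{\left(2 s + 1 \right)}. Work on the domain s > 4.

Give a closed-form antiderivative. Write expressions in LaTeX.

f has the shape u'v + uv' for u = 5 \left(s - 4\right)^{\frac{5}{2}} and v = \sin{\left(2 s + 1 \right)} — it is the derivative of the product u*v.
Check: d/ds[5 \left(s - 4\right)^{\frac{5}{2}} \sin{\left(2 s + 1 \right)}] = 10 s^{2} \sqrt{s - 4} \cos{\left(2 s + 1 \right)} + \frac{25 s \sqrt{s - 4} \sin{\left(2 s + 1 \right)}}{2} - 80 s \sqrt{s - 4} \cos{\left(2 s + 1 \right)} - 50 \sqrt{s - 4} \sin{\left(2 s + 1 \right)} + 160 \sqrt{s - 4} \cos{\left(2 s + 1 \right)} = f(s).

An antiderivative is F(s) = 5 \left(s - 4\right)^{\frac{5}{2}} \sin{\left(2 s + 1 \right)}.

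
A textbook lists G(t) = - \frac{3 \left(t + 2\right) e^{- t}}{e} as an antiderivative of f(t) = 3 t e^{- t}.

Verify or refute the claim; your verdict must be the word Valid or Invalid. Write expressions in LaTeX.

d/dt[G] = \frac{\left(3 t + 3\right) e^{- t}}{e}
d/dt[G] - f(t) = \frac{\left(- 3 e t + 3 t + 3\right) e^{- t}}{e} != 0.

Invalid: d/dt[G] - f = \frac{\left(- 3 e t + 3 t + 3\right) e^{- t}}{e}, which is not 0.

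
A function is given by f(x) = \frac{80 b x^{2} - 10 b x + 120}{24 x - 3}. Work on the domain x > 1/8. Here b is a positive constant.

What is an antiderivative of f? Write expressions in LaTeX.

Any candidate F(x) must reproduce f(x) exactly when differentiated.
Check: d/dx[\frac{5 b x^{2}}{3} + 5 \log{\left(4 x - \frac{1}{2} \right)}] = \frac{80 b x^{2} - 10 b x + 120}{24 x - 3} = f(x).

An antiderivative is F(x) = \frac{5 b x^{2}}{3} + 5 \log{\left(4 x - \frac{1}{2} \right)}.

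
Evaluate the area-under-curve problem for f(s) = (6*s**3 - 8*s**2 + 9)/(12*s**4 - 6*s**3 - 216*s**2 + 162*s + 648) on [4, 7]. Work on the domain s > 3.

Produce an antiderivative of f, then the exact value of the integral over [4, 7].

Factor the denominator (6*(s - 3)**2*(s + 4)*(2*s + 3)) and decompose: f = -13/(135*(2*s + 3)) + 503/(1470*(s + 4)) + 545/(2646*(s - 3)) + 11/(42*(s - 3)**2); each piece integrates to a log, atan, or power term.
F(s) = -(-2725*s*log(s - 3) + 637*s*log(s + 3/2) - 4527*s*log(s + 4) + 8175*log(s - 3) - 1911*log(s + 3/2) + 13581*log(s + 4) + 3465)/(13230*(s - 3)) is an antiderivative of f.
Check: d/ds[-(-2725*s*log(s - 3) + 637*s*log(s + 3/2) - 4527*s*log(s + 4) + 8175*log(s - 3) - 1911*log(s + 3/2) + 13581*log(s + 4) + 3465)/(13230*(s - 3))] = (6*s**3 - 8*s**2 + 9)/(12*s**4 - 6*s**3 - 216*s**2 + 162*s + 648) = f(s).
F(7) = -13*log(17/2)/270 - 11/168 + 545*log(4)/2646 + 503*log(11)/1470; F(4) = -11/42 - 13*log(11/2)/270 + 503*log(8)/1470.
Integral = F(7) - F(4) = -503*log(8)/1470 - 13*log(17/2)/270 + 13*log(11/2)/270 + 11/56 + 545*log(4)/2646 + 503*log(11)/1470.

Antiderivative: F(s) = -(-2725*s*log(s - 3) + 637*s*log(s + 3/2) - 4527*s*log(s + 4) + 8175*log(s - 3) - 1911*log(s + 3/2) + 13581*log(s + 4) + 3465)/(13230*(s - 3)); value = -503*log(8)/1470 - 13*log(17/2)/270 + 13*log(11/2)/270 + 11/56 + 545*log(4)/2646 + 503*log(11)/1470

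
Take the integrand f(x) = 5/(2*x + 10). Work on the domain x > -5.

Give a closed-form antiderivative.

For F(x) to be correct the identity F'(x) - f(x) = 0 must hold.
Check: d/dx[5*log(x + 5)/2] = 5/(2*x + 10) = f(x).

An antiderivative is F(x) = 5*log(x + 5)/2.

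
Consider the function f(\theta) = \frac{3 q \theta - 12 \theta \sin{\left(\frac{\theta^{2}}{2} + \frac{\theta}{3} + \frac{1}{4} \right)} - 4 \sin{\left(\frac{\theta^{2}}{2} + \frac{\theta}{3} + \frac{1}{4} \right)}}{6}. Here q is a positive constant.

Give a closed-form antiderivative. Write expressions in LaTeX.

An antiderivative is F(\theta) = \frac{q \theta^{2}}{4} + 2 \cos{\left(\frac{\theta^{2}}{2} + \frac{\theta}{3} + \frac{1}{4} \right)}.

Since d/d\theta undoes antidifferentiation here, F'(\theta) = f(\theta) is required of F(\theta).
Check: d/d\theta[\frac{q \theta^{2}}{4} + 2 \cos{\left(\frac{\theta^{2}}{2} + \frac{\theta}{3} + \frac{1}{4} \right)}] = \frac{q \theta}{2} - 2 \theta \sin{\left(\frac{\theta^{2}}{2} + \frac{\theta}{3} + \frac{1}{4} \right)} - \frac{2 \sin{\left(\frac{\theta^{2}}{2} + \frac{\theta}{3} + \frac{1}{4} \right)}}{3}, which equals f(\theta).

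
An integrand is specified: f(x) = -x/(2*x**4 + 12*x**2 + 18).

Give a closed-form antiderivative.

An antiderivative is F(x) = 1/(2*(2*x**2 + 6)).

f matches the chain-rule pattern g'(h)*h' with inner function h(x) = 2*x**2 + 6; substituting u = h(x) collapses the integral.
Check: d/dx[1/(2*(2*x**2 + 6))] = -x/(2*x**4 + 12*x**2 + 18) = f(x).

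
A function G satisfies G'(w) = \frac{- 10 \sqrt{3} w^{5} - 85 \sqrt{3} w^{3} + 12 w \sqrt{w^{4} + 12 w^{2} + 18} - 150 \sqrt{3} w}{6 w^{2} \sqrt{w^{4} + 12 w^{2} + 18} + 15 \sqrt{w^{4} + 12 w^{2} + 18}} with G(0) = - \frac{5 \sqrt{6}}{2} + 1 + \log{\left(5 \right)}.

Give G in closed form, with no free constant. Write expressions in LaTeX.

G(w) = \frac{\sqrt{3} \left(- 5 \sqrt{w^{4} + 12 w^{2} + 18} + 2 \sqrt{3} \log{\left(2 w^{2} + 5 \right)} + 2 \sqrt{3}\right)}{6}

A candidate passes only if d/dw[G] lands on the given G'(w) exactly.
A general antiderivative is - \frac{5 \sqrt{\frac{w^{4}}{3} + 4 w^{2} + 6}}{2} + \log{\left(2 w^{2} + 5 \right)} + C.
The condition gives C = - \frac{5 \sqrt{6}}{2} + 1 + \log{\left(5 \right)} - (- \frac{5 \sqrt{6}}{2} + \log{\left(5 \right)}) = 1.
So G(w) = \frac{\sqrt{3} \left(- 5 \sqrt{w^{4} + 12 w^{2} + 18} + 2 \sqrt{3} \log{\left(2 w^{2} + 5 \right)} + 2 \sqrt{3}\right)}{6}.
Check: d/dw[\frac{\sqrt{3} \left(- 5 \sqrt{w^{4} + 12 w^{2} + 18} + 2 \sqrt{3} \log{\left(2 w^{2} + 5 \right)} + 2 \sqrt{3}\right)}{6}] = \frac{- 10 \sqrt{3} w^{5} - 85 \sqrt{3} w^{3} + 12 w \sqrt{w^{4} + 12 w^{2} + 18} - 150 \sqrt{3} w}{6 w^{2} \sqrt{w^{4} + 12 w^{2} + 18} + 15 \sqrt{w^{4} + 12 w^{2} + 18}} = G'(w).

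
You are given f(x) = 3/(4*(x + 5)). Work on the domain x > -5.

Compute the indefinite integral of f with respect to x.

A candidate is checked by its d/dx: the result must match f(x).
Check: d/dx[3*log(x/2 + 5/2)/4] = 3/(4*x + 20), which equals f(x).

F(x) = 3*log(x/2 + 5/2)/4 + C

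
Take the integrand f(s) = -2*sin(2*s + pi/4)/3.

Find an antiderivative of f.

Since d/ds undoes antidifferentiation here, F'(s) = f(s) is required of F(s).
Check: d/ds[cos(2*s + pi/4)/3] = -2*sin(2*s + pi/4)/3 = f(s).

An antiderivative is F(s) = cos(2*s + pi/4)/3.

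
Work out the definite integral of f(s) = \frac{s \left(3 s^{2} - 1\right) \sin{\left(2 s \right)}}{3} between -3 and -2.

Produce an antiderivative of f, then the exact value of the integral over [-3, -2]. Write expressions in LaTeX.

Antiderivative: F(s) = - \frac{12 s^{3} \cos{\left(2 s \right)} - 18 s^{2} \sin{\left(2 s \right)} - 22 s \cos{\left(2 s \right)} + 11 \sin{\left(2 s \right)}}{24}; value = - \frac{43 \cos{\left(6 \right)}}{4} + \frac{151 \sin{\left(6 \right)}}{24} + \frac{13 \cos{\left(4 \right)}}{6} - \frac{61 \sin{\left(4 \right)}}{24}

An antiderivative F(s) passes only if d/ds[F] lands on f(s) exactly.
F(s) = - \frac{12 s^{3} \cos{\left(2 s \right)} - 18 s^{2} \sin{\left(2 s \right)} - 22 s \cos{\left(2 s \right)} + 11 \sin{\left(2 s \right)}}{24} is an antiderivative of f.
Check: d/ds[- \frac{12 s^{3} \cos{\left(2 s \right)} - 18 s^{2} \sin{\left(2 s \right)} - 22 s \cos{\left(2 s \right)} + 11 \sin{\left(2 s \right)}}{24}] = s^{3} \sin{\left(2 s \right)} - \frac{s \sin{\left(2 s \right)}}{3}, which equals f(s).
F(-2) = \frac{13 \cos{\left(4 \right)}}{6} - \frac{61 \sin{\left(4 \right)}}{24}; F(-3) = - \frac{151 \sin{\left(6 \right)}}{24} + \frac{43 \cos{\left(6 \right)}}{4}.
Integral = F(-2) - F(-3) = - \frac{43 \cos{\left(6 \right)}}{4} + \frac{151 \sin{\left(6 \right)}}{24} + \frac{13 \cos{\left(4 \right)}}{6} - \frac{61 \sin{\left(4 \right)}}{24}.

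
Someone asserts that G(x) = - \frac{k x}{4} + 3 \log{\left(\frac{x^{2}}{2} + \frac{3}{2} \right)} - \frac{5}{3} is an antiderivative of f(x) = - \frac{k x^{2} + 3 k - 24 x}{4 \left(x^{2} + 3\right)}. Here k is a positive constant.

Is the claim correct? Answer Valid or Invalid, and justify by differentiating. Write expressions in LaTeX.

d/dx[G] = \frac{- k x^{2} - 3 k + 24 x}{4 x^{2} + 12}
This equals f(x) exactly, so the claim holds.

Valid - the claim checks out under differentiation.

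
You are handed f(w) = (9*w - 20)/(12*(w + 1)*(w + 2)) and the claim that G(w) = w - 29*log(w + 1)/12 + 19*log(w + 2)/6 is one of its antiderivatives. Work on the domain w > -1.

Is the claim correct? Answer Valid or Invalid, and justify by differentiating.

Invalid: d/dw[G] - f = 1, which is not 0.

d/dw[G] = (12*w**2 + 45*w + 4)/(12*w**2 + 36*w + 24)
d/dw[G] - f(w) = 1 != 0.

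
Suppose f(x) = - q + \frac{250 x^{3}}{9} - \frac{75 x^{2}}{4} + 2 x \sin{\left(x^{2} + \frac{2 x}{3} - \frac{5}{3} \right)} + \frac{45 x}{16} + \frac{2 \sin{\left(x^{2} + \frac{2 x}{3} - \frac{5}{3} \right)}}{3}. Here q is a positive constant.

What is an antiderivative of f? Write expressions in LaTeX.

Integrate term by term and add the pieces.
Check: d/dx[\frac{- 288 q x + 2000 x^{4} - 1800 x^{3} + 405 x^{2} - 288 \cos{\left(x^{2} + \frac{2 x}{3} - \frac{5}{3} \right)}}{288}] = - q + \frac{250 x^{3}}{9} - \frac{75 x^{2}}{4} + 2 x \sin{\left(x^{2} + \frac{2 x}{3} - \frac{5}{3} \right)} + \frac{45 x}{16} + \frac{2 \sin{\left(x^{2} + \frac{2 x}{3} - \frac{5}{3} \right)}}{3} = f(x).

An antiderivative is F(x) = \frac{- 288 q x + 2000 x^{4} - 1800 x^{3} + 405 x^{2} - 288 \cos{\left(x^{2} + \frac{2 x}{3} - \frac{5}{3} \right)}}{288}.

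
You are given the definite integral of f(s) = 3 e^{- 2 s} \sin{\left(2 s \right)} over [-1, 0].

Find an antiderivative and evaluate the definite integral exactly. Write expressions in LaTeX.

Recover f(s) by differentiating a candidate F(s); any mismatch rules it out.
F(s) = - \frac{3 e^{- 2 s} \sin{\left(2 s \right)}}{4} - \frac{3 e^{- 2 s} \cos{\left(2 s \right)}}{4} is an antiderivative of f.
Check: d/ds[- \frac{3 e^{- 2 s} \sin{\left(2 s \right)}}{4} - \frac{3 e^{- 2 s} \cos{\left(2 s \right)}}{4}] = 3 e^{- 2 s} \sin{\left(2 s \right)} = f(s).
F(0) = - \frac{3}{4}; F(-1) = - \frac{3 e^{2} \cos{\left(2 \right)}}{4} + \frac{3 e^{2} \sin{\left(2 \right)}}{4}.
Integral = F(0) - F(-1) = - \frac{3 e^{2} \sin{\left(2 \right)}}{4} + \frac{3 e^{2} \cos{\left(2 \right)}}{4} - \frac{3}{4}.

Antiderivative: F(s) = - \frac{3 e^{- 2 s} \sin{\left(2 s \right)}}{4} - \frac{3 e^{- 2 s} \cos{\left(2 s \right)}}{4}; value = - \frac{3 e^{2} \sin{\left(2 \right)}}{4} + \frac{3 e^{2} \cos{\left(2 \right)}}{4} - \frac{3}{4}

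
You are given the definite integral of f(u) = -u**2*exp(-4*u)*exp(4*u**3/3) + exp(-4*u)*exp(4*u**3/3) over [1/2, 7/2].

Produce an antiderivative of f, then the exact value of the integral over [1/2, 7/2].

The substitution w = 4*u**3/3 - 4*u works: f is exactly (dF/dw)*(dw/du) for that inner function.
F(u) = -exp(4*u**3/3 - 4*u)/4 is an antiderivative of f.
Check: d/du[-exp(4*u**3/3 - 4*u)/4] = -u**2*exp(-4*u)*exp(4*u**3/3) + exp(-4*u)*exp(4*u**3/3) = f(u).
F(7/2) = -exp(259/6)/4; F(1/2) = -exp(-11/6)/4.
Integral = F(7/2) - F(1/2) = -exp(259/6)/4 + exp(-11/6)/4.

Antiderivative: F(u) = -exp(4*u**3/3 - 4*u)/4; value = -exp(259/6)/4 + exp(-11/6)/4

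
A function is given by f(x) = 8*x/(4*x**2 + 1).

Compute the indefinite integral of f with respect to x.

The substitution u = 4*x**2 + 1 works: f is exactly (dF/du)*(du/dx) for that inner function.
Check: d/dx[log(4*x**2 + 1)] = 8*x/(4*x**2 + 1) = f(x).

F(x) = log(4*x**2 + 1) + C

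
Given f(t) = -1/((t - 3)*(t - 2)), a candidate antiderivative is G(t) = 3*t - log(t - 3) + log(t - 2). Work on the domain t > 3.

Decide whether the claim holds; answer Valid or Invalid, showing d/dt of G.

d/dt[G] = (3*t**2 - 15*t + 17)/(t**2 - 5*t + 6)
d/dt[G] - f(t) = 3 != 0.

Invalid: d/dt[G] - f = 3, which is not 0.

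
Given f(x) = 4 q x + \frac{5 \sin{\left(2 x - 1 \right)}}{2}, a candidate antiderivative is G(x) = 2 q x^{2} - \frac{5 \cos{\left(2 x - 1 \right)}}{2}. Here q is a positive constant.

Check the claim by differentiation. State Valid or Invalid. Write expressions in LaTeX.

Invalid: d/dx[G] - f = \frac{5 \sin{\left(2 x - 1 \right)}}{2}, which is not 0.

d/dx[G] = 4 q x + 5 \sin{\left(2 x - 1 \right)}
d/dx[G] - f(x) = \frac{5 \sin{\left(2 x - 1 \right)}}{2} != 0.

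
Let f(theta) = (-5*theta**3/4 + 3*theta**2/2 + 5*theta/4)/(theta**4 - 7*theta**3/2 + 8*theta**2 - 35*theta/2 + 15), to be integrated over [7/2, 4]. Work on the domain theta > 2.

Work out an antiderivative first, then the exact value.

Factor the denominator (2*(theta - 2)*(2*theta - 3)*(theta**2 + 5)) and decompose: f = -5*(11*theta + 31)/(87*(theta**2 + 5)) - 33/(58*(2*theta - 3)) - 1/(3*(theta - 2)); each piece integrates to a log, atan, or power term.
F(theta) = -log(theta - 2)/3 - 33*log(theta - 3/2)/116 - 55*log(theta**2 + 5)/174 - 31*sqrt(5)*atan(sqrt(5)*theta/5)/87 is an antiderivative of f.
Check: d/dtheta[-log(theta - 2)/3 - 33*log(theta - 3/2)/116 - 55*log(theta**2 + 5)/174 - 31*sqrt(5)*atan(sqrt(5)*theta/5)/87] = (-5*theta**3 + 6*theta**2 + 5*theta)/(4*theta**4 - 14*theta**3 + 32*theta**2 - 70*theta + 60), which equals f(theta).
F(4) = -55*log(21)/174 - 31*sqrt(5)*atan(4*sqrt(5)/5)/87 - 33*log(5/2)/116 - log(2)/3; F(7/2) = -55*log(69/4)/174 - 31*sqrt(5)*atan(7*sqrt(5)/10)/87 - 33*log(2)/116 - log(3/2)/3.
Integral = F(4) - F(7/2) = -55*log(21)/174 - 31*sqrt(5)*atan(4*sqrt(5)/5)/87 - 33*log(5/2)/116 - 17*log(2)/348 + log(3/2)/3 + 31*sqrt(5)*atan(7*sqrt(5)/10)/87 + 55*log(69/4)/174.

Antiderivative: F(theta) = -log(theta - 2)/3 - 33*log(theta - 3/2)/116 - 55*log(theta**2 + 5)/174 - 31*sqrt(5)*atan(sqrt(5)*theta/5)/87; value = -55*log(21)/174 - 31*sqrt(5)*atan(4*sqrt(5)/5)/87 - 33*log(5/2)/116 - 17*log(2)/348 + log(3/2)/3 + 31*sqrt(5)*atan(7*sqrt(5)/10)/87 + 55*log(69/4)/174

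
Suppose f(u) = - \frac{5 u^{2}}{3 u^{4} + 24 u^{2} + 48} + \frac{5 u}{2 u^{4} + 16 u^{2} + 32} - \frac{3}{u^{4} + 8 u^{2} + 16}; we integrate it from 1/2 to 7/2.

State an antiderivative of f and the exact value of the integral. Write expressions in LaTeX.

Integrate term by term and add the pieces.
F(u) = - \frac{30 - 11 u}{24 u^{2} + 96} - \frac{29 \operatorname{atan}{\left(\frac{u}{2} \right)}}{48} is an antiderivative of f.
Check: d/du[- \frac{30 - 11 u}{24 u^{2} + 96} - \frac{29 \operatorname{atan}{\left(\frac{u}{2} \right)}}{48}] = \frac{- 10 u^{2} + 15 u - 18}{6 u^{4} + 48 u^{2} + 96}, which equals f(u).
F(7/2) = \frac{17}{780} - \frac{29 \operatorname{atan}{\left(\frac{7}{4} \right)}}{48}; F(1/2) = - \frac{49}{204} - \frac{29 \operatorname{atan}{\left(\frac{1}{4} \right)}}{48}.
Integral = F(7/2) - F(1/2) = - \frac{29 \operatorname{atan}{\left(\frac{7}{4} \right)}}{48} + \frac{29 \operatorname{atan}{\left(\frac{1}{4} \right)}}{48} + \frac{579}{2210}.

Antiderivative: F(u) = - \frac{30 - 11 u}{24 u^{2} + 96} - \frac{29 \operatorname{atan}{\left(\frac{u}{2} \right)}}{48}; value = - \frac{29 \operatorname{atan}{\left(\frac{7}{4} \right)}}{48} + \frac{29 \operatorname{atan}{\left(\frac{1}{4} \right)}}{48} + \frac{579}{2210}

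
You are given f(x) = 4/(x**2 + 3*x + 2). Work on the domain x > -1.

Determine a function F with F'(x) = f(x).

Factor the denominator ((x + 1)*(x + 2)) and decompose: f = -4/(x + 2) + 4/(x + 1); each piece integrates to a log, atan, or power term.
Check: d/dx[4*log(x + 1) - 4*log(x + 2)] = 4/(x**2 + 3*x + 2) = f(x).

An antiderivative is F(x) = 4*log(x + 1) - 4*log(x + 2).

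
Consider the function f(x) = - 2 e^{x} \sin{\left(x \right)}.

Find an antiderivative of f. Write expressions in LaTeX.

Differentiate the proposed F(x) back; it has to land on f(x) exactly.
Check: d/dx[- e^{x} \sin{\left(x \right)} + e^{x} \cos{\left(x \right)}] = - 2 e^{x} \sin{\left(x \right)} = f(x).

An antiderivative is F(x) = - e^{x} \sin{\left(x \right)} + e^{x} \cos{\left(x \right)}.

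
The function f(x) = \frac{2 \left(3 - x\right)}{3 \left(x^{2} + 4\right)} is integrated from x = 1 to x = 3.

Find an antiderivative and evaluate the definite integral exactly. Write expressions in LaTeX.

An antiderivative F(x) passes only if d/dx[F] lands on f(x) exactly.
F(x) = - \frac{\log{\left(x^{2} + 4 \right)}}{3} + \operatorname{atan}{\left(\frac{x}{2} \right)} is an antiderivative of f.
Check: d/dx[- \frac{\log{\left(x^{2} + 4 \right)}}{3} + \operatorname{atan}{\left(\frac{x}{2} \right)}] = \frac{6 - 2 x}{3 x^{2} + 12}, which equals f(x).
F(3) = - \frac{\log{\left(13 \right)}}{3} + \operatorname{atan}{\left(\frac{3}{2} \right)}; F(1) = - \frac{\log{\left(5 \right)}}{3} + \operatorname{atan}{\left(\frac{1}{2} \right)}.
Integral = F(3) - F(1) = - \frac{\log{\left(13 \right)}}{3} - \operatorname{atan}{\left(\frac{1}{2} \right)} + \frac{\log{\left(5 \right)}}{3} + \operatorname{atan}{\left(\frac{3}{2} \right)}.

Antiderivative: F(x) = - \frac{\log{\left(x^{2} + 4 \right)}}{3} + \operatorname{atan}{\left(\frac{x}{2} \right)}; value = - \frac{\log{\left(13 \right)}}{3} - \operatorname{atan}{\left(\frac{1}{2} \right)} + \frac{\log{\left(5 \right)}}{3} + \operatorname{atan}{\left(\frac{3}{2} \right)}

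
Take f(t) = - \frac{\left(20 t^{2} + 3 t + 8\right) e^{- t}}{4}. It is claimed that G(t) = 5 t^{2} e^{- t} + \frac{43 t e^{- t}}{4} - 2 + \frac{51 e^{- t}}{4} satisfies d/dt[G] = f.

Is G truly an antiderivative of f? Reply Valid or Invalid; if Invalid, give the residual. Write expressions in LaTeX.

d/dt[G] = \frac{\left(- 20 t^{2} - 3 t - 8\right) e^{- t}}{4}
This equals f(t) exactly, so the claim holds.

Valid. The derivative of G reproduces f.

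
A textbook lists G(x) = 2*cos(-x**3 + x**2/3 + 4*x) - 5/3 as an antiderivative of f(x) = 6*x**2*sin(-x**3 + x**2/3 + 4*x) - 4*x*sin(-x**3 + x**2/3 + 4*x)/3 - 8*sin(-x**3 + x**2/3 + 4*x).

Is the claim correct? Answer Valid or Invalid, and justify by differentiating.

d/dx[G] = 6*x**2*sin(-x**3 + x**2/3 + 4*x) - 4*x*sin(-x**3 + x**2/3 + 4*x)/3 - 8*sin(-x**3 + x**2/3 + 4*x)
This equals f(x) exactly, so the claim holds.

Valid - the claim checks out under differentiation.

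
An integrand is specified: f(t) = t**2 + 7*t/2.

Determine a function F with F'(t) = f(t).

An antiderivative is F(t) = t**2*(4*t + 21)/12.

The integrand splits into summands that can be handled one at a time.
Check: d/dt[t**2*(4*t + 21)/12] = t**2 + 7*t/2 = f(t).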